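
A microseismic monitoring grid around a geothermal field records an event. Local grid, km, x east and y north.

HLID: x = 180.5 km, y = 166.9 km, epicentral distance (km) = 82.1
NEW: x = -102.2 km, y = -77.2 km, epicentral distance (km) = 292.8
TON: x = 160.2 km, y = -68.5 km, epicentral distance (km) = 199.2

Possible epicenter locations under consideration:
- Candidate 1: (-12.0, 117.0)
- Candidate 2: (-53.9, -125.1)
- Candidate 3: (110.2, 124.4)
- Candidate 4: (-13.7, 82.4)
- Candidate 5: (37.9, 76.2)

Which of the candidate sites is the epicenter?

For each candidate, compare |candidate − station| to the reported distance:
Candidate 1: residuals HLID 116.8, NEW 78.7, TON 53.9 → max 116.8 km
Candidate 2: residuals HLID 292.3, NEW 224.8, TON 22.3 → max 292.3 km
Candidate 3: residuals HLID 0.0, NEW 0.0, TON 0.1 → max 0.1 km
Candidate 4: residuals HLID 129.7, NEW 110.3, TON 31.0 → max 129.7 km
Candidate 5: residuals HLID 86.9, NEW 85.1, TON 9.7 → max 86.9 km
Only Candidate 3 has all residuals ≈ 0.

Candidate 3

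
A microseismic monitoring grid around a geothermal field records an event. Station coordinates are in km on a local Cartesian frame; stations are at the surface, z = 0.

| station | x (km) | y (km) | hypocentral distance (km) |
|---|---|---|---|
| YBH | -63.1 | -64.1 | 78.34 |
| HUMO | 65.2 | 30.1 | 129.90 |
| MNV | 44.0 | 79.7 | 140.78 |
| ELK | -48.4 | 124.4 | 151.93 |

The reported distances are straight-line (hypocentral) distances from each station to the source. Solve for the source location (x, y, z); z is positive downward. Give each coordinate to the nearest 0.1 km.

(-41.6, -15.9, 57.9)

Each station gives a sphere (x−x_i)² + (y−y_i)² + z² = d_i² (stations at z=0).
Subtracting the YBH sphere from HUMO and MNV: z² cancels, leaving linear equations in x and y:
256.6 x + 188.4 y = -13670.22
214.2 x + 287.6 y = -13484.18
Solving: x ≈ -41.597, y ≈ -15.904 km (keep extra digits for the depth step; rounded: -41.6, -15.9).
Then from the YBH sphere: z² = 78.34² − (x + 63.1)² − (y + 64.1)² with x = -41.597, y = -15.904, so z ≈ 57.896 ≈ 57.9 km.
Check against ELK (with the unrounded solution): distance 151.93 ≈ 151.93 km. ✓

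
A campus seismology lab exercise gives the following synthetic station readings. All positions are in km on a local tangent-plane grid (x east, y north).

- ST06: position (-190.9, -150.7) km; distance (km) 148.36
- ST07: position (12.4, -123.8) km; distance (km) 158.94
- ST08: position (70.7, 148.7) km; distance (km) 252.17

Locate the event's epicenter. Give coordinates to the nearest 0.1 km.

x ≈ -112.1 km, y ≈ -25.0 km

Circle about each station: (x + 190.9)² + (y + 150.7)² = 148.36²; (x − 12.4)² + (y + 123.8)² = 158.94²; (x − 70.7)² + (y − 148.7)² = 252.17².
Subtracting the ST06 equation from the ST07 and ST08 equations removes the quadratic terms:
406.6 x + 53.8 y = -46924.33
523.2 x + 598.8 y = -73622.14
Solving the 2×2 system: x ≈ -112.1, y ≈ -25.0 km.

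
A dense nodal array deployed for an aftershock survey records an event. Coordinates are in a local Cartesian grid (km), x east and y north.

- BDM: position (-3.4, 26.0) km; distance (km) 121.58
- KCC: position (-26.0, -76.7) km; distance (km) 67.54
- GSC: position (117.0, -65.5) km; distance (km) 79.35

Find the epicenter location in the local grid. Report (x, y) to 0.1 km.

40.7 km east, -87.3 km north

Circle about each station: (x + 3.4)² + (y − 26.0)² = 121.58²; (x + 26.0)² + (y + 76.7)² = 67.54²; (x − 117.0)² + (y + 65.5)² = 79.35².
Subtracting the BDM equation from the KCC and GSC equations removes the quadratic terms:
-45.2 x − 205.4 y = 16091.37
240.8 x − 183.0 y = 25776.96
Solving the 2×2 system: x ≈ 40.7, y ≈ -87.3 km.
Check against BDM (with the unrounded x, y): √((x + 3.4)²+(y − 26.0)²) = 121.58 ≈ 121.58 km. ✓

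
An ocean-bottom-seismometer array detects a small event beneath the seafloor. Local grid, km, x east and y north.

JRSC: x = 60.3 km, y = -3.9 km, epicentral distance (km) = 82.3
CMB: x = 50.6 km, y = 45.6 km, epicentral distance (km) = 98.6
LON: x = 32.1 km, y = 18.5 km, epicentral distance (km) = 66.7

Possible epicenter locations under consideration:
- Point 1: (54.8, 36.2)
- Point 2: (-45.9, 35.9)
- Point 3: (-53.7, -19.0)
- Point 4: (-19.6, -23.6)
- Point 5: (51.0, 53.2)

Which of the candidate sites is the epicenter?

Point 4

For each candidate, compare |candidate − station| to the reported distance:
Point 1: residuals JRSC 41.8, CMB 88.3, LON 37.9 → max 88.3 km
Point 2: residuals JRSC 31.1, CMB 1.6, LON 13.2 → max 31.1 km
Point 3: residuals JRSC 32.7, CMB 24.1, LON 26.9 → max 32.7 km
Point 4: residuals JRSC 0.0, CMB 0.0, LON 0.0 → max 0.0 km
Point 5: residuals JRSC 24.4, CMB 91.0, LON 27.2 → max 91.0 km
Only Point 4 has all residuals ≈ 0.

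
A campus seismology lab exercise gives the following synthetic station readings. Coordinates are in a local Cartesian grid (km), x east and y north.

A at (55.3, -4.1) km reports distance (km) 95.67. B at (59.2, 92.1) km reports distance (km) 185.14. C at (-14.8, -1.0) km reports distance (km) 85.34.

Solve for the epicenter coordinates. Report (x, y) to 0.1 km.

Circle about each station: (x − 55.3)² + (y + 4.1)² = 95.67²; (x − 59.2)² + (y − 92.1)² = 185.14²; (x + 14.8)² + (y + 1.0)² = 85.34².
Subtracting pairs of circle equations eliminates x²+y² and gives linear equations (the radical axes):
7.8 x + 192.4 y = -16211.92
-140.2 x + 6.2 y = -985.03
Solving the 2×2 system: x ≈ 3.3, y ≈ -84.4 km.

x ≈ 3.3 km, y ≈ -84.4 km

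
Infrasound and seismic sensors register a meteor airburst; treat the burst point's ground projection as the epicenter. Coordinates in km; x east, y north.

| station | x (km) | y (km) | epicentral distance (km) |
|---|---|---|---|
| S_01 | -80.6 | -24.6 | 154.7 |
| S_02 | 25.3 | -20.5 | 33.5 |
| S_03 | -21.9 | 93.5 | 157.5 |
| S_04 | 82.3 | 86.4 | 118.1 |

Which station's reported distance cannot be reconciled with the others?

Solve using three stations at a time. Using S_01, S_03, S_04 (subtract circle equations pairwise → linear system) gives (x, y) ≈ (74.0, -31.5).
Distances from that point to each station vs reported:
  S_01: calculated 154.8 vs reported 154.7 → residual 0.1 km
  S_02: calculated 50.0 vs reported 33.5 → residual 16.5 km
  S_03: calculated 157.6 vs reported 157.5 → residual 0.1 km
  S_04: calculated 118.2 vs reported 118.1 → residual 0.1 km
S_01, S_03, S_04 are mutually consistent (residuals ≈ 0); S_02 is off by 16.5 km.

S_02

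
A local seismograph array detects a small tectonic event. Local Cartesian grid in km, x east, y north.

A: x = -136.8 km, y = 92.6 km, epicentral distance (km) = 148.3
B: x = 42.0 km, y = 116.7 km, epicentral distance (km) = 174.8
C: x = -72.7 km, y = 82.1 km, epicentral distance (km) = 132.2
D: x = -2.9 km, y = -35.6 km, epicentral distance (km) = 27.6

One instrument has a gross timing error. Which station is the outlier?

A

Solve using three stations at a time. Using B, C, D (subtract circle equations pairwise → linear system) gives (x, y) ≈ (-29.5, -42.8).
Distances from that point to each station vs reported:
  A: calculated 172.8 vs reported 148.3 → residual 24.5 km
  B: calculated 174.8 vs reported 174.8 → residual 0.0 km
  C: calculated 132.2 vs reported 132.2 → residual 0.0 km
  D: calculated 27.5 vs reported 27.6 → residual 0.1 km
B, C, D are mutually consistent (residuals ≈ 0); A is off by 24.5 km.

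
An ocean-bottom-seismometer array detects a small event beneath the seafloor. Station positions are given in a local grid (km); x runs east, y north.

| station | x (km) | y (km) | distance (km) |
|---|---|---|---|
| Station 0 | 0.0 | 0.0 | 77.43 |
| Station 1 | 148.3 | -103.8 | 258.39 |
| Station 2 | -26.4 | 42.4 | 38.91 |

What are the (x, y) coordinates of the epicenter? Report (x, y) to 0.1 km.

Circle about each station: x² + y² = 77.43²; (x − 148.3)² + (y + 103.8)² = 258.39²; (x + 26.4)² + (y − 42.4)² = 38.91².
Subtracting the Station 0 equation from the Station 1 and Station 2 equations removes the quadratic terms:
296.6 x − 207.6 y = -28002.66
-52.8 x + 84.8 y = 6976.14
Solving the 2×2 system: x ≈ -65.3, y ≈ 41.6 km.

x ≈ -65.3 km, y ≈ 41.6 km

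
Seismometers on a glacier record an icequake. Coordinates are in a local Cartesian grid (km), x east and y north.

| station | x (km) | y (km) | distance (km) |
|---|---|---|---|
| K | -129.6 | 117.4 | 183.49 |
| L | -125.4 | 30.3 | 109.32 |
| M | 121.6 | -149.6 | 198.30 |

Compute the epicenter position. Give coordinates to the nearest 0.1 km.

Circle about each station: (x + 129.6)² + (y − 117.4)² = 183.49²; (x + 125.4)² + (y − 30.3)² = 109.32²; (x − 121.6)² + (y + 149.6)² = 198.30².
Subtracting pairs of circle equations eliminates x²+y² and gives linear equations (the radical axes):
8.4 x − 174.2 y = 7782.05
502.4 x − 534.0 y = 933.49
Solving the 2×2 system: x ≈ -48.1, y ≈ -47.0 km.
Check against K (with the unrounded x, y): √((x + 129.6)²+(y − 117.4)²) = 183.49 ≈ 183.49 km. ✓

(-48.1, -47.0)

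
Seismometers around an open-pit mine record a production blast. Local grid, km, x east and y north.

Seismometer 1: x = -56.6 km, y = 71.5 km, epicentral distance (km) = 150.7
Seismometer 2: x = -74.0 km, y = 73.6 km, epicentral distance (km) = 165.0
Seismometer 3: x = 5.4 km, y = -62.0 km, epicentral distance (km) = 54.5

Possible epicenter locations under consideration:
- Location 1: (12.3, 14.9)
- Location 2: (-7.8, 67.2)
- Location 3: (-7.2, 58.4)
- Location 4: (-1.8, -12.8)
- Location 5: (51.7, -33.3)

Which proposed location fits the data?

Location 5

For each candidate, compare |candidate − station| to the reported distance:
Location 1: residuals Seismometer 1 61.5, Seismometer 2 60.6, Seismometer 3 22.7 → max 61.5 km
Location 2: residuals Seismometer 1 101.7, Seismometer 2 98.5, Seismometer 3 75.4 → max 101.7 km
Location 3: residuals Seismometer 1 99.6, Seismometer 2 96.5, Seismometer 3 66.6 → max 99.6 km
Location 4: residuals Seismometer 1 50.2, Seismometer 2 52.4, Seismometer 3 4.8 → max 52.4 km
Location 5: residuals Seismometer 1 0.0, Seismometer 2 0.0, Seismometer 3 0.0 → max 0.0 km
Only Location 5 has all residuals ≈ 0.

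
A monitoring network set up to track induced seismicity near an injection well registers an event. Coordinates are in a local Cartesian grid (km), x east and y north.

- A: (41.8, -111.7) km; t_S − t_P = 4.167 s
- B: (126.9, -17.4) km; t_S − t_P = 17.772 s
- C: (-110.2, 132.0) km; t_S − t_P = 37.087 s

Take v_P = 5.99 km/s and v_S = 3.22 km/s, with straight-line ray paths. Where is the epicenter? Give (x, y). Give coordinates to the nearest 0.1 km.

Distance from S−P lag: d = Δt · v_P v_S / (v_P − v_S) = Δt · (5.99·3.22)/(5.99−3.22) ≈ 6.9631·Δt.
So d_A = 29.02, d_B = 123.75, d_C = 258.24 km.
Circle about each station: (x − 41.8)² + (y + 111.7)² = 29.02²; (x − 126.9)² + (y + 17.4)² = 123.75²; (x + 110.2)² + (y − 132.0)² = 258.24².
Subtracting the A equation from the B and C equations removes the quadratic terms:
170.2 x + 188.6 y = -12289.66
-304.0 x + 487.4 y = -50501.83
Solving the 2×2 system: x ≈ 25.2, y ≈ -87.9 km.
Check against A (with the unrounded x, y): √((x − 41.8)²+(y + 111.7)²) = 29.02 ≈ 29.02 km. ✓

(25.2, -87.9)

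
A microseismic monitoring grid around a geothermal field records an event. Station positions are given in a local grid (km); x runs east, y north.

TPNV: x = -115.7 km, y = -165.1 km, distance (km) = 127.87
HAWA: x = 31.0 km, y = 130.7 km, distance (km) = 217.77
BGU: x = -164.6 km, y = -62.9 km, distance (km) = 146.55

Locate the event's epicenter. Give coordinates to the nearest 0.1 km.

Circle about each station: (x + 115.7)² + (y + 165.1)² = 127.87²; (x − 31.0)² + (y − 130.7)² = 217.77²; (x + 164.6)² + (y + 62.9)² = 146.55².
Subtracting the TPNV equation from the HAWA and BGU equations removes the quadratic terms:
293.4 x + 591.6 y = -53674.05
-97.8 x + 204.4 y = -14721.10
Solving the 2×2 system: x ≈ -19.2, y ≈ -81.2 km.

(-19.2, -81.2)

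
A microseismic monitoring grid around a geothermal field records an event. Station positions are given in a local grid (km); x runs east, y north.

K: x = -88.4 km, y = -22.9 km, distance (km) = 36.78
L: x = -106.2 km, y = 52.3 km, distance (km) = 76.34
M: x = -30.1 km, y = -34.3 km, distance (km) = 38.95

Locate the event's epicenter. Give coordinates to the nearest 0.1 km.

Circle about each station: (x + 88.4)² + (y + 22.9)² = 36.78²; (x + 106.2)² + (y − 52.3)² = 76.34²; (x + 30.1)² + (y + 34.3)² = 38.95².
Subtracting pairs of circle equations eliminates x²+y² and gives linear equations (the radical axes):
-35.6 x + 150.4 y = 1199.73
116.6 x − 22.8 y = -6420.80
Solving the 2×2 system: x ≈ -56.1, y ≈ -5.3 km.

(-56.1, -5.3)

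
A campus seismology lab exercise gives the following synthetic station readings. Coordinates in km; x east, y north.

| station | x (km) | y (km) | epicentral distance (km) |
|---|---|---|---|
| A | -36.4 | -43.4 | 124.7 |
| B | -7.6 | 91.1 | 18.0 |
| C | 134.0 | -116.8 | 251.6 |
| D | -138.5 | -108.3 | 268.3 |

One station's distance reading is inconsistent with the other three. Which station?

D

Solve using three stations at a time. Using A, B, C (subtract circle equations pairwise → linear system) gives (x, y) ≈ (-22.1, 80.5).
Distances from that point to each station vs reported:
  A: calculated 124.7 vs reported 124.7 → residual 0.0 km
  B: calculated 18.0 vs reported 18.0 → residual 0.0 km
  C: calculated 251.6 vs reported 251.6 → residual 0.0 km
  D: calculated 221.8 vs reported 268.3 → residual 46.5 km
A, B, C are mutually consistent (residuals ≈ 0); D is off by 46.5 km.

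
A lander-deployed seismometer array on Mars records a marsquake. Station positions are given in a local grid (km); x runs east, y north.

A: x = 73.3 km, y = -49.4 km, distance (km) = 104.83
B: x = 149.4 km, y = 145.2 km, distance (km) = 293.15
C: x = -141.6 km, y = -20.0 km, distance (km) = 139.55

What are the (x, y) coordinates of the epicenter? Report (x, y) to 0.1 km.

Circle about each station: (x − 73.3)² + (y + 49.4)² = 104.83²; (x − 149.4)² + (y − 145.2)² = 293.15²; (x + 141.6)² + (y + 20.0)² = 139.55².
Subtracting the A equation from the B and C equations removes the quadratic terms:
152.2 x + 389.2 y = -39357.44
-429.8 x + 58.8 y = 4152.44
Solving the 2×2 system: x ≈ -22.3, y ≈ -92.4 km.

(-22.3, -92.4)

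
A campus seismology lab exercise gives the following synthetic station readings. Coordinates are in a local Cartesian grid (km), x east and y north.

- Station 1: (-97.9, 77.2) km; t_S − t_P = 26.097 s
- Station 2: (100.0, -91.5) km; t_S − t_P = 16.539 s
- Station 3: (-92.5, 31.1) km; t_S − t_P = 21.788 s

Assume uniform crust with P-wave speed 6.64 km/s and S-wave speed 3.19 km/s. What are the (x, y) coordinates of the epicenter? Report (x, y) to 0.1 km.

Distance from S−P lag: d = Δt · v_P v_S / (v_P − v_S) = Δt · (6.64·3.19)/(6.64−3.19) ≈ 6.1396·Δt.
So d_Station 1 = 160.22, d_Station 2 = 101.54, d_Station 3 = 133.77 km.
Circle about each station: (x + 97.9)² + (y − 77.2)² = 160.22²; (x − 100.0)² + (y + 91.5)² = 101.54²; (x + 92.5)² + (y − 31.1)² = 133.77².
Subtracting the Station 1 equation from the Station 2 and Station 3 equations removes the quadratic terms:
395.8 x − 337.4 y = 18188.08
10.8 x − 92.2 y = 1755.25
Solving the 2×2 system: x ≈ 33.0, y ≈ -15.2 km.

x ≈ 33.0 km, y ≈ -15.2 km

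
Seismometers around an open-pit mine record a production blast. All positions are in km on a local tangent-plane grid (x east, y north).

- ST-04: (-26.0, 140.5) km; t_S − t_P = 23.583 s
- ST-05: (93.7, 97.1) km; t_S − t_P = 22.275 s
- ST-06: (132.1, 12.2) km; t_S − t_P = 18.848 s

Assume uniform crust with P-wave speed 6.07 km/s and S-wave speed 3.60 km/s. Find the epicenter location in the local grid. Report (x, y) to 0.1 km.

Distance from S−P lag: d = Δt · v_P v_S / (v_P − v_S) = Δt · (6.07·3.60)/(6.07−3.60) ≈ 8.8470·Δt.
So d_ST-04 = 208.64, d_ST-05 = 197.07, d_ST-06 = 166.75 km.
Circle about each station: (x + 26.0)² + (y − 140.5)² = 208.64²; (x − 93.7)² + (y − 97.1)² = 197.07²; (x − 132.1)² + (y − 12.2)² = 166.75².
Subtracting pairs of circle equations eliminates x²+y² and gives linear equations (the radical axes):
239.4 x − 86.8 y = 2485.91
316.2 x − 256.6 y = 12908.09
Solving the 2×2 system: x ≈ -14.2, y ≈ -67.8 km.

-14.2 km east, -67.8 km north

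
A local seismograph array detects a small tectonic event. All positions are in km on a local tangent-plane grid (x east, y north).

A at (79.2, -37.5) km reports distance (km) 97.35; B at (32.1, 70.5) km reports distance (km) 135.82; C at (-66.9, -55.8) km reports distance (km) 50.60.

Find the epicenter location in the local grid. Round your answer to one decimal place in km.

x ≈ -16.3 km, y ≈ -56.4 km

Circle about each station: (x − 79.2)² + (y + 37.5)² = 97.35²; (x − 32.1)² + (y − 70.5)² = 135.82²; (x + 66.9)² + (y + 55.8)² = 50.60².
Subtracting the A equation from the B and C equations removes the quadratic terms:
-94.2 x + 216.0 y = -10648.28
-292.2 x − 36.6 y = 6827.02
Solving the 2×2 system: x ≈ -16.3, y ≈ -56.4 km.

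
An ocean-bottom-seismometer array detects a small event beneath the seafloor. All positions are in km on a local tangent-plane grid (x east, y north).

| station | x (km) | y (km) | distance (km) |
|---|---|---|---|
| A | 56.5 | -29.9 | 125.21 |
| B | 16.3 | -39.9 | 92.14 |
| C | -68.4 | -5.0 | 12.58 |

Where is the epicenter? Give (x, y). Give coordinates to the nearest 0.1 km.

(-63.3, 6.5)

Circle about each station: (x − 56.5)² + (y + 29.9)² = 125.21²; (x − 16.3)² + (y + 39.9)² = 92.14²; (x + 68.4)² + (y + 5.0)² = 12.58².
Subtracting the A equation from the B and C equations removes the quadratic terms:
-80.4 x − 20.0 y = 4959.20
-249.8 x + 49.8 y = 16136.59
Solving the 2×2 system: x ≈ -63.3, y ≈ 6.5 km.
Check against A (with the unrounded x, y): √((x − 56.5)²+(y + 29.9)²) = 125.21 ≈ 125.21 km. ✓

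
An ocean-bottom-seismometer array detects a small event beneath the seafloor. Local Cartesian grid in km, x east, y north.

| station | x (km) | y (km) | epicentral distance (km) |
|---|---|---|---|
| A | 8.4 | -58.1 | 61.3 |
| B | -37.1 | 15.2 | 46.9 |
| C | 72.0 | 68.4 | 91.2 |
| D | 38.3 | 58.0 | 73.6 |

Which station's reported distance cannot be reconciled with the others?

D

Solve using three stations at a time. Using A, B, C (subtract circle equations pairwise → linear system) gives (x, y) ≈ (8.2, 3.2).
Distances from that point to each station vs reported:
  A: calculated 61.3 vs reported 61.3 → residual 0.0 km
  B: calculated 46.9 vs reported 46.9 → residual 0.0 km
  C: calculated 91.2 vs reported 91.2 → residual 0.0 km
  D: calculated 62.5 vs reported 73.6 → residual 11.1 km
A, B, C are mutually consistent (residuals ≈ 0); D is off by 11.1 km.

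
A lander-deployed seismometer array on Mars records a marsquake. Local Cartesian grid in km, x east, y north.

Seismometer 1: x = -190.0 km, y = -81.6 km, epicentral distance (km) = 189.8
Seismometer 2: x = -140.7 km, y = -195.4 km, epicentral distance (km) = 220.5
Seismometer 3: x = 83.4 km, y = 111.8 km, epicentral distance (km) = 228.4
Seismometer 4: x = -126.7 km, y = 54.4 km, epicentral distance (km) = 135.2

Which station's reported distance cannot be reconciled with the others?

Seismometer 3

Solve using three stations at a time. Using Seismometer 1, Seismometer 2, Seismometer 4 (subtract circle equations pairwise → linear system) gives (x, y) ≈ (-11.7, -16.6).
Distances from that point to each station vs reported:
  Seismometer 1: calculated 189.8 vs reported 189.8 → residual 0.0 km
  Seismometer 2: calculated 220.5 vs reported 220.5 → residual 0.0 km
  Seismometer 3: calculated 159.8 vs reported 228.4 → residual 68.6 km
  Seismometer 4: calculated 135.1 vs reported 135.2 → residual 0.1 km
Seismometer 1, Seismometer 2, Seismometer 4 are mutually consistent (residuals ≈ 0); Seismometer 3 is off by 68.6 km.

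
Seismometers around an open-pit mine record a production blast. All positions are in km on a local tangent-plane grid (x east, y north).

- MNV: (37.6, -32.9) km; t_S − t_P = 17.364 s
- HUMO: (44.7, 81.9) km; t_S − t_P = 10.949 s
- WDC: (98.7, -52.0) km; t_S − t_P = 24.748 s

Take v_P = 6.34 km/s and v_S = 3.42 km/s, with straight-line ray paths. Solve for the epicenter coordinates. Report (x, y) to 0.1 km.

Distance from S−P lag: d = Δt · v_P v_S / (v_P − v_S) = Δt · (6.34·3.42)/(6.34−3.42) ≈ 7.4256·Δt.
So d_MNV = 128.94, d_HUMO = 81.30, d_WDC = 183.77 km.
Circle about each station: (x − 37.6)² + (y + 32.9)² = 128.94²; (x − 44.7)² + (y − 81.9)² = 81.30²; (x − 98.7)² + (y + 52.0)² = 183.77².
Subtracting pairs of circle equations eliminates x²+y² and gives linear equations (the radical axes):
14.2 x + 229.6 y = 16225.36
122.2 x − 38.2 y = -7196.37
Solving the 2×2 system: x ≈ -36.1, y ≈ 72.9 km.
Check against MNV (with the unrounded x, y): √((x − 37.6)²+(y + 32.9)²) = 128.94 ≈ 128.94 km. ✓

(-36.1, 72.9)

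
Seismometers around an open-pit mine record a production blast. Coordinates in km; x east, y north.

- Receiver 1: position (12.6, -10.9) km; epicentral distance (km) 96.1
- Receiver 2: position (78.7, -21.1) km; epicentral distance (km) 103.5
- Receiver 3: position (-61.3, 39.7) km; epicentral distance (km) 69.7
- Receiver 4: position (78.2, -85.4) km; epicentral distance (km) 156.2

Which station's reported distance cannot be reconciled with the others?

Receiver 1

Solve using three stations at a time. Using Receiver 2, Receiver 3, Receiver 4 (subtract circle equations pairwise → linear system) gives (x, y) ≈ (7.1, 53.7).
Distances from that point to each station vs reported:
  Receiver 1: calculated 64.9 vs reported 96.1 → residual 31.2 km
  Receiver 2: calculated 103.6 vs reported 103.5 → residual 0.1 km
  Receiver 3: calculated 69.8 vs reported 69.7 → residual 0.1 km
  Receiver 4: calculated 156.2 vs reported 156.2 → residual 0.0 km
Receiver 2, Receiver 3, Receiver 4 are mutually consistent (residuals ≈ 0); Receiver 1 is off by 31.2 km.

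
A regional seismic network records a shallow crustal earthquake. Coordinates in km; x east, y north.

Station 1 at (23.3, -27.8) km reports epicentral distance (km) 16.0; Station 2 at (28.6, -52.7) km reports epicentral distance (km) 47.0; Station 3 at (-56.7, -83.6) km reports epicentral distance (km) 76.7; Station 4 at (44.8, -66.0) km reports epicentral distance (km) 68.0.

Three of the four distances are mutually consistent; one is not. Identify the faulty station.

Station 1

Solve using three stations at a time. Using Station 2, Station 3, Station 4 (subtract circle equations pairwise → linear system) gives (x, y) ≈ (-8.6, -23.7).
Distances from that point to each station vs reported:
  Station 1: calculated 32.2 vs reported 16.0 → residual 16.2 km
  Station 2: calculated 47.1 vs reported 47.0 → residual 0.1 km
  Station 3: calculated 76.8 vs reported 76.7 → residual 0.1 km
  Station 4: calculated 68.1 vs reported 68.0 → residual 0.1 km
Station 2, Station 3, Station 4 are mutually consistent (residuals ≈ 0); Station 1 is off by 16.2 km.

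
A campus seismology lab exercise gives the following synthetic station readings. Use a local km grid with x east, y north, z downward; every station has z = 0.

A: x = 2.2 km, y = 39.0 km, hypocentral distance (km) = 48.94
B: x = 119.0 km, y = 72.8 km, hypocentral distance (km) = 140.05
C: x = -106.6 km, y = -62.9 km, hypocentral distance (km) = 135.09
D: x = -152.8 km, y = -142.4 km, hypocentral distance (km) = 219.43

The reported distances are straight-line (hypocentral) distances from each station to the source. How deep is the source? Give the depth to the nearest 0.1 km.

Each station gives a sphere (x−x_i)² + (y−y_i)² + z² = d_i² (stations at z=0).
Subtracting the A sphere from B and C: z² cancels, leaving linear equations in x and y:
233.6 x + 67.6 y = 716.12
-217.6 x − 203.8 y = -2060.05
Solving: x ≈ 0.203, y ≈ 9.891 km (keep extra digits for the depth step; rounded: 0.2, 9.9).
Then from the A sphere: z² = 48.94² − (x − 2.2)² − (y − 39.0)² with x = 0.203, y = 9.891, so z ≈ 39.291 ≈ 39.3 km.

depth ≈ 39.3 km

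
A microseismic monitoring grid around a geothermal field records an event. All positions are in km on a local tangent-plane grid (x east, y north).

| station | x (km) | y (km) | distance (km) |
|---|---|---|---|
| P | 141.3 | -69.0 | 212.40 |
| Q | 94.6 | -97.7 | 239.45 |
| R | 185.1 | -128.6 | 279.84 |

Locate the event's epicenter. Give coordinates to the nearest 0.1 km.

Circle about each station: (x − 141.3)² + (y + 69.0)² = 212.40²; (x − 94.6)² + (y + 97.7)² = 239.45²; (x − 185.1)² + (y + 128.6)² = 279.84².
Subtracting the P equation from the Q and R equations removes the quadratic terms:
-93.4 x − 57.4 y = -18454.78
87.6 x − 119.2 y = -7123.39
Solving the 2×2 system: x ≈ 110.8, y ≈ 141.2 km.

(110.8, 141.2)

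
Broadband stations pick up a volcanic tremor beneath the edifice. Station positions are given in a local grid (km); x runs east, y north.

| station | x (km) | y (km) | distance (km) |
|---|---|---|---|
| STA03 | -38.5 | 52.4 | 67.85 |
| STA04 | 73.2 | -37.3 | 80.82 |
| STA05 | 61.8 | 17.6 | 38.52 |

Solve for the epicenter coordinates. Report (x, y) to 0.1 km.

(24.5, 27.2)

Circle about each station: (x + 38.5)² + (y − 52.4)² = 67.85²; (x − 73.2)² + (y + 37.3)² = 80.82²; (x − 61.8)² + (y − 17.6)² = 38.52².
Subtracting the STA03 equation from the STA04 and STA05 equations removes the quadratic terms:
223.4 x − 179.4 y = 593.27
200.6 x − 69.6 y = 3020.82
Solving the 2×2 system: x ≈ 24.5, y ≈ 27.2 km.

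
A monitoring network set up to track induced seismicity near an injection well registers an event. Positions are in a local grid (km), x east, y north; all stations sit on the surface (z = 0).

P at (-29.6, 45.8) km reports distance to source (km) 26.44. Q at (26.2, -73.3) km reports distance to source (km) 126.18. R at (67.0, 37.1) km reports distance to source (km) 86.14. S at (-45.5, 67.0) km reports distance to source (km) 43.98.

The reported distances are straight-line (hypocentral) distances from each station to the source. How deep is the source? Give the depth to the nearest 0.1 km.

22.5 km

Each station gives a sphere (x−x_i)² + (y−y_i)² + z² = d_i² (stations at z=0).
Subtracting the P sphere from Q and R: z² cancels, leaving linear equations in x and y:
111.6 x − 238.2 y = -12136.79
193.2 x − 17.4 y = -3829.42
Solving: x ≈ -15.903, y ≈ 43.501 km (keep extra digits for the depth step; rounded: -15.9, 43.5).
Then from the P sphere: z² = 26.44² − (x + 29.6)² − (y − 45.8)² with x = -15.903, y = 43.501, so z ≈ 22.498 ≈ 22.5 km.
Check against S (with the unrounded solution): distance 43.98 ≈ 43.98 km. ✓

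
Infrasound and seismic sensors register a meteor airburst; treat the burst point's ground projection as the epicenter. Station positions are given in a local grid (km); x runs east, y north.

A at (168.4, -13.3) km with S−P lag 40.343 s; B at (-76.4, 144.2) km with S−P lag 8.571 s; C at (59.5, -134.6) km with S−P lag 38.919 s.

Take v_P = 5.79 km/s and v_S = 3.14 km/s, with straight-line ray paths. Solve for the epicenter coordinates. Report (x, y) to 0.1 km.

(-89.6, 86.9)

Distance from S−P lag: d = Δt · v_P v_S / (v_P − v_S) = Δt · (5.79·3.14)/(5.79−3.14) ≈ 6.8606·Δt.
So d_A = 276.78, d_B = 58.80, d_C = 267.01 km.
Circle about each station: (x − 168.4)² + (y + 13.3)² = 276.78²; (x + 76.4)² + (y − 144.2)² = 58.80²; (x − 59.5)² + (y + 134.6)² = 267.01².
Subtracting the A equation from the B and C equations removes the quadratic terms:
-489.6 x + 315.0 y = 71244.88
-217.8 x − 242.6 y = -1565.21
Solving the 2×2 system: x ≈ -89.6, y ≈ 86.9 km.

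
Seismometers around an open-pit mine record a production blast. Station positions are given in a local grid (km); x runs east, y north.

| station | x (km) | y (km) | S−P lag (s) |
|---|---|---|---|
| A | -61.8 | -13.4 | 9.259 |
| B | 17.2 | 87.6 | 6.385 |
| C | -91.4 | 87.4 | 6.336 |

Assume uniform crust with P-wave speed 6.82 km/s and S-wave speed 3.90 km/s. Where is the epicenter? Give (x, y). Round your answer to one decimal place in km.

(-37.3, 67.3)

Distance from S−P lag: d = Δt · v_P v_S / (v_P − v_S) = Δt · (6.82·3.90)/(6.82−3.90) ≈ 9.1089·Δt.
So d_A = 84.34, d_B = 58.16, d_C = 57.71 km.
Circle about each station: (x + 61.8)² + (y + 13.4)² = 84.34²; (x − 17.2)² + (y − 87.6)² = 58.16²; (x + 91.4)² + (y − 87.4)² = 57.71².
Subtracting pairs of circle equations eliminates x²+y² and gives linear equations (the radical axes):
158.0 x + 202.0 y = 7701.45
-59.2 x + 201.6 y = 15776.71
Solving the 2×2 system: x ≈ -37.3, y ≈ 67.3 km.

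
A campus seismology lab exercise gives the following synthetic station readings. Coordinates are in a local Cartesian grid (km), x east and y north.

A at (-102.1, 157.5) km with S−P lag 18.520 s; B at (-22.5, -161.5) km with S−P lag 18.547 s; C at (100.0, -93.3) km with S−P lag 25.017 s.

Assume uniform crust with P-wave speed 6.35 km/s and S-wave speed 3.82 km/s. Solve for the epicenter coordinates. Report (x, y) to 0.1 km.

Distance from S−P lag: d = Δt · v_P v_S / (v_P − v_S) = Δt · (6.35·3.82)/(6.35−3.82) ≈ 9.5877·Δt.
So d_A = 177.57, d_B = 177.82, d_C = 239.86 km.
Circle about each station: (x + 102.1)² + (y − 157.5)² = 177.57²; (x + 22.5)² + (y + 161.5)² = 177.82²; (x − 100.0)² + (y + 93.3)² = 239.86².
Subtracting the A equation from the B and C equations removes the quadratic terms:
159.2 x − 638.0 y = -8731.01
404.2 x − 501.6 y = -42527.48
Solving the 2×2 system: x ≈ -127.8, y ≈ -18.2 km.

(-127.8, -18.2)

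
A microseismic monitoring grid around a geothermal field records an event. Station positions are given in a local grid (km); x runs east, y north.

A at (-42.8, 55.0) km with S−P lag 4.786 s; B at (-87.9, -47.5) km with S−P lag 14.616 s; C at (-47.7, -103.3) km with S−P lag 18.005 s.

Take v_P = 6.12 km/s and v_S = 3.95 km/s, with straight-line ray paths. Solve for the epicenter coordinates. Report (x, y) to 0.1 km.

x ≈ -5.1 km, y ≈ 92.7 km

Distance from S−P lag: d = Δt · v_P v_S / (v_P − v_S) = Δt · (6.12·3.95)/(6.12−3.95) ≈ 11.1401·Δt.
So d_A = 53.32, d_B = 162.82, d_C = 200.58 km.
Circle about each station: (x + 42.8)² + (y − 55.0)² = 53.32²; (x + 87.9)² + (y + 47.5)² = 162.82²; (x + 47.7)² + (y + 103.3)² = 200.58².
Subtracting pairs of circle equations eliminates x²+y² and gives linear equations (the radical axes):
-90.2 x − 205.0 y = -18541.51
-9.8 x − 316.6 y = -29299.97
Solving the 2×2 system: x ≈ -5.1, y ≈ 92.7 km.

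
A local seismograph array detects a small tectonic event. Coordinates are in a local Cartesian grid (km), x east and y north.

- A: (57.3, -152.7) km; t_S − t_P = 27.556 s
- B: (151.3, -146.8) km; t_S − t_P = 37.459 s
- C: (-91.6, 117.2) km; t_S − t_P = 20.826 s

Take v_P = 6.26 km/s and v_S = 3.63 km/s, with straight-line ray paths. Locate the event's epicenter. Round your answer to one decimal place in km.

Distance from S−P lag: d = Δt · v_P v_S / (v_P − v_S) = Δt · (6.26·3.63)/(6.26−3.63) ≈ 8.6402·Δt.
So d_A = 238.09, d_B = 323.65, d_C = 179.94 km.
Circle about each station: (x − 57.3)² + (y + 152.7)² = 238.09²; (x − 151.3)² + (y + 146.8)² = 323.65²; (x + 91.6)² + (y − 117.2)² = 179.94².
Subtracting the A equation from the B and C equations removes the quadratic terms:
188.0 x + 11.8 y = -30221.12
-297.8 x + 539.8 y = 19834.26
Solving the 2×2 system: x ≈ -157.6, y ≈ -50.2 km.

x ≈ -157.6 km, y ≈ -50.2 km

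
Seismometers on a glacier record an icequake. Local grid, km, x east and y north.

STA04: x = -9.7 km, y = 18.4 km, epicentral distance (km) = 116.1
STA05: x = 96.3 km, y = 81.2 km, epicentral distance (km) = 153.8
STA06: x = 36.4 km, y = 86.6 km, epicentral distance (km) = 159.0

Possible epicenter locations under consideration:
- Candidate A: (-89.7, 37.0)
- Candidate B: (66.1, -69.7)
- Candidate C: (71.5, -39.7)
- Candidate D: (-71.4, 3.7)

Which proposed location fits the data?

Candidate B

For each candidate, compare |candidate − station| to the reported distance:
Candidate A: residuals STA04 34.0, STA05 37.4, STA06 23.5 → max 37.4 km
Candidate B: residuals STA04 0.1, STA05 0.1, STA06 0.1 → max 0.1 km
Candidate C: residuals STA04 16.3, STA05 30.4, STA06 27.9 → max 30.4 km
Candidate D: residuals STA04 52.7, STA05 30.9, STA06 23.0 → max 52.7 km
Only Candidate B has all residuals ≈ 0.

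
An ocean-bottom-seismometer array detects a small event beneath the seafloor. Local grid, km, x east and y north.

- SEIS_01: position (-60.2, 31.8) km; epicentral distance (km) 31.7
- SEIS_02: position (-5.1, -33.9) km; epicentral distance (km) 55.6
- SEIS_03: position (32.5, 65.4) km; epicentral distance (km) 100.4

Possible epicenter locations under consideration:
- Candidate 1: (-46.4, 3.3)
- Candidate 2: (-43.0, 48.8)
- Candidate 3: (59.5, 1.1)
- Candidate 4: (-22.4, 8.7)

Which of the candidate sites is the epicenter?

Candidate 1

For each candidate, compare |candidate − station| to the reported distance:
Candidate 1: residuals SEIS_01 0.0, SEIS_02 0.0, SEIS_03 0.0 → max 0.0 km
Candidate 2: residuals SEIS_01 7.5, SEIS_02 35.4, SEIS_03 23.1 → max 35.4 km
Candidate 3: residuals SEIS_01 91.9, SEIS_02 17.9, SEIS_03 30.7 → max 91.9 km
Candidate 4: residuals SEIS_01 12.6, SEIS_02 9.6, SEIS_03 21.5 → max 21.5 km
Only Candidate 1 has all residuals ≈ 0.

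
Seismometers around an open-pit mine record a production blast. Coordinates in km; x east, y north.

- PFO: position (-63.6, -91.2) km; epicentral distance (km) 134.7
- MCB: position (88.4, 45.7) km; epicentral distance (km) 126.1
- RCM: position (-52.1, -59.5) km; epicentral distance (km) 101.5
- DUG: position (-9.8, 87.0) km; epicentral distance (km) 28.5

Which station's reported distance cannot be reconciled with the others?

Solve using three stations at a time. Using PFO, MCB, RCM (subtract circle equations pairwise → linear system) gives (x, y) ≈ (-37.6, 41.0).
Distances from that point to each station vs reported:
  PFO: calculated 134.7 vs reported 134.7 → residual 0.0 km
  MCB: calculated 126.1 vs reported 126.1 → residual 0.0 km
  RCM: calculated 101.5 vs reported 101.5 → residual 0.0 km
  DUG: calculated 53.8 vs reported 28.5 → residual 25.3 km
PFO, MCB, RCM are mutually consistent (residuals ≈ 0); DUG is off by 25.3 km.

DUG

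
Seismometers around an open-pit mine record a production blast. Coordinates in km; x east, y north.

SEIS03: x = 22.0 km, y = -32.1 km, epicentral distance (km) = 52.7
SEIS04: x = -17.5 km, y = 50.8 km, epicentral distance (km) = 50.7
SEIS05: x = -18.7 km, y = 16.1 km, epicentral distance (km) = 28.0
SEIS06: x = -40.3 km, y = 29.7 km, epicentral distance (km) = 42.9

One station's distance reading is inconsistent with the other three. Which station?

Solve using three stations at a time. Using SEIS03, SEIS05, SEIS06 (subtract circle equations pairwise → linear system) gives (x, y) ≈ (-26.4, -11.0).
Distances from that point to each station vs reported:
  SEIS03: calculated 52.8 vs reported 52.7 → residual 0.1 km
  SEIS04: calculated 62.4 vs reported 50.7 → residual 11.7 km
  SEIS05: calculated 28.2 vs reported 28.0 → residual 0.2 km
  SEIS06: calculated 43.0 vs reported 42.9 → residual 0.1 km
SEIS03, SEIS05, SEIS06 are mutually consistent (residuals ≈ 0); SEIS04 is off by 11.7 km.

SEIS04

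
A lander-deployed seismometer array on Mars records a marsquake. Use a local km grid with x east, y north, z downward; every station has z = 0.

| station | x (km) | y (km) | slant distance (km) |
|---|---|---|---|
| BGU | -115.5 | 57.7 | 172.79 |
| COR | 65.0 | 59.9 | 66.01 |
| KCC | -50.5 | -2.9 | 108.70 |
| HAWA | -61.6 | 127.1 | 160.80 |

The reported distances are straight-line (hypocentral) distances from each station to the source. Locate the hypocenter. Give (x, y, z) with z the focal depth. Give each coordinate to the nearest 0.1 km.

Each station gives a sphere (x−x_i)² + (y−y_i)² + z² = d_i² (stations at z=0).
Subtracting the BGU sphere from COR and KCC: z² cancels, leaving linear equations in x and y:
361.0 x + 4.4 y = 16642.53
130.0 x − 121.2 y = 3929.81
Solving: x ≈ 45.896, y ≈ 16.805 km (keep extra digits for the depth step; rounded: 45.9, 16.8).
Then from the BGU sphere: z² = 172.79² − (x + 115.5)² − (y − 57.7)² with x = 45.896, y = 16.805, so z ≈ 46.209 ≈ 46.2 km.
Check against HAWA (with the unrounded solution): distance 160.80 ≈ 160.80 km. ✓

(45.9, 16.8, 46.2)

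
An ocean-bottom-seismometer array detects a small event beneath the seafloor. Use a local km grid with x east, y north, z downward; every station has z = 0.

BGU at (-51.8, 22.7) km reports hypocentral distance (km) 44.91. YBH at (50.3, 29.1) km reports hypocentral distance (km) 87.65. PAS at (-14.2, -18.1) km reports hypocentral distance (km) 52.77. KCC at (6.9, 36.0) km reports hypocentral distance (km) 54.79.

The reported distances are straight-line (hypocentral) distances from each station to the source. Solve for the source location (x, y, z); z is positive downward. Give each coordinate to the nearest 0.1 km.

Each station gives a sphere (x−x_i)² + (y−y_i)² + z² = d_i² (stations at z=0).
Subtracting the BGU sphere from YBH and PAS: z² cancels, leaving linear equations in x and y:
204.2 x + 12.8 y = -5487.24
75.2 x − 81.6 y = -3437.04
Solving: x ≈ -27.900, y ≈ 16.408 km (keep extra digits for the depth step; rounded: -27.9, 16.4).
Then from the BGU sphere: z² = 44.91² − (x + 51.8)² − (y − 22.7)² with x = -27.900, y = 16.408, so z ≈ 37.498 ≈ 37.5 km.

(-27.9, 16.4, 37.5)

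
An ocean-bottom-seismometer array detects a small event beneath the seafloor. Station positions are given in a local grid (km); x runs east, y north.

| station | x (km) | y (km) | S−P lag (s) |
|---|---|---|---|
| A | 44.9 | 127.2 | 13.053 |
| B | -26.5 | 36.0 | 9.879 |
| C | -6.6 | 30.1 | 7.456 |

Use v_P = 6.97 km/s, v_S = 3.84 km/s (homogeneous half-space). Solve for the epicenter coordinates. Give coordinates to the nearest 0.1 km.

(55.6, 16.1)

Distance from S−P lag: d = Δt · v_P v_S / (v_P − v_S) = Δt · (6.97·3.84)/(6.97−3.84) ≈ 8.5511·Δt.
So d_A = 111.62, d_B = 84.48, d_C = 63.76 km.
Circle about each station: (x − 44.9)² + (y − 127.2)² = 111.62²; (x + 26.5)² + (y − 36.0)² = 84.48²; (x + 6.6)² + (y − 30.1)² = 63.76².
Subtracting pairs of circle equations eliminates x²+y² and gives linear equations (the radical axes):
-142.8 x − 182.4 y = -10875.45
-103.0 x − 194.2 y = -8852.59
Solving the 2×2 system: x ≈ 55.6, y ≈ 16.1 km.
Check against A (with the unrounded x, y): √((x − 44.9)²+(y − 127.2)²) = 111.62 ≈ 111.62 km. ✓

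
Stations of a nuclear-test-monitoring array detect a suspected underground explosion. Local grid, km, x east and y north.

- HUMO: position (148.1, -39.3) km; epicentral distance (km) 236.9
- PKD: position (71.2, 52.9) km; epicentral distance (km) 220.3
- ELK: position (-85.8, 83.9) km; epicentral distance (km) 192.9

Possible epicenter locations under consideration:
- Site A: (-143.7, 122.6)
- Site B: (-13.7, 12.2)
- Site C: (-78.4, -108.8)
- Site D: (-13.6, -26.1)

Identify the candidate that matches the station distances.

Site C

For each candidate, compare |candidate − station| to the reported distance:
Site A: residuals HUMO 96.8, PKD 5.6, ELK 123.3 → max 123.3 km
Site B: residuals HUMO 67.1, PKD 126.1, ELK 91.2 → max 126.1 km
Site C: residuals HUMO 0.0, PKD 0.0, ELK 0.1 → max 0.1 km
Site D: residuals HUMO 74.7, PKD 104.4, ELK 61.3 → max 104.4 km
Only Site C has all residuals ≈ 0.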